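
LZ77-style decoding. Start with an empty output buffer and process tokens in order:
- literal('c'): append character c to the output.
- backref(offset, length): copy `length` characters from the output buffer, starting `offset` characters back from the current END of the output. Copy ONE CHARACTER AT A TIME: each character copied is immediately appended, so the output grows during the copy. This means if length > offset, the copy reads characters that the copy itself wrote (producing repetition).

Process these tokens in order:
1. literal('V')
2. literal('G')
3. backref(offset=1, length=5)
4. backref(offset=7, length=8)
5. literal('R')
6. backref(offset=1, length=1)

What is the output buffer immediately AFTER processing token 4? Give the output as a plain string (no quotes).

Token 1: literal('V'). Output: "V"
Token 2: literal('G'). Output: "VG"
Token 3: backref(off=1, len=5) (overlapping!). Copied 'GGGGG' from pos 1. Output: "VGGGGGG"
Token 4: backref(off=7, len=8) (overlapping!). Copied 'VGGGGGGV' from pos 0. Output: "VGGGGGGVGGGGGGV"

Answer: VGGGGGGVGGGGGGV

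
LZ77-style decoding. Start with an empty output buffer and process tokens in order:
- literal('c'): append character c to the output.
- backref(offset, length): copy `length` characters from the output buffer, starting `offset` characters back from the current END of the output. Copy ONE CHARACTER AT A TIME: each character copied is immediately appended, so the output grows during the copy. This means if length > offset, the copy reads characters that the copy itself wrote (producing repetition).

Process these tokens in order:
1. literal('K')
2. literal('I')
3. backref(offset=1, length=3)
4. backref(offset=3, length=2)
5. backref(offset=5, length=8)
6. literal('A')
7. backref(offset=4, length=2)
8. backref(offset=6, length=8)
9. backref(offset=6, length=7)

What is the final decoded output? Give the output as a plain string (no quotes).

Answer: KIIIIIIIIIIIIIIAIIIIIAIIIIIAIIIII

Derivation:
Token 1: literal('K'). Output: "K"
Token 2: literal('I'). Output: "KI"
Token 3: backref(off=1, len=3) (overlapping!). Copied 'III' from pos 1. Output: "KIIII"
Token 4: backref(off=3, len=2). Copied 'II' from pos 2. Output: "KIIIIII"
Token 5: backref(off=5, len=8) (overlapping!). Copied 'IIIIIIII' from pos 2. Output: "KIIIIIIIIIIIIII"
Token 6: literal('A'). Output: "KIIIIIIIIIIIIIIA"
Token 7: backref(off=4, len=2). Copied 'II' from pos 12. Output: "KIIIIIIIIIIIIIIAII"
Token 8: backref(off=6, len=8) (overlapping!). Copied 'IIIAIIII' from pos 12. Output: "KIIIIIIIIIIIIIIAIIIIIAIIII"
Token 9: backref(off=6, len=7) (overlapping!). Copied 'IAIIIII' from pos 20. Output: "KIIIIIIIIIIIIIIAIIIIIAIIIIIAIIIII"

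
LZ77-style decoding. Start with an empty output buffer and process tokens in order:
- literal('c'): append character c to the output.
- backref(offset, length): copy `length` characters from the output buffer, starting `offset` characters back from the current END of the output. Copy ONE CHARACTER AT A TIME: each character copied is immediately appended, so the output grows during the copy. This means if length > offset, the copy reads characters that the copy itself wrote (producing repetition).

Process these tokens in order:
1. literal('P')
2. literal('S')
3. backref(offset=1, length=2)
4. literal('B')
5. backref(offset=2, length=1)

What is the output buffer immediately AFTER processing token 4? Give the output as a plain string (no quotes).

Token 1: literal('P'). Output: "P"
Token 2: literal('S'). Output: "PS"
Token 3: backref(off=1, len=2) (overlapping!). Copied 'SS' from pos 1. Output: "PSSS"
Token 4: literal('B'). Output: "PSSSB"

Answer: PSSSB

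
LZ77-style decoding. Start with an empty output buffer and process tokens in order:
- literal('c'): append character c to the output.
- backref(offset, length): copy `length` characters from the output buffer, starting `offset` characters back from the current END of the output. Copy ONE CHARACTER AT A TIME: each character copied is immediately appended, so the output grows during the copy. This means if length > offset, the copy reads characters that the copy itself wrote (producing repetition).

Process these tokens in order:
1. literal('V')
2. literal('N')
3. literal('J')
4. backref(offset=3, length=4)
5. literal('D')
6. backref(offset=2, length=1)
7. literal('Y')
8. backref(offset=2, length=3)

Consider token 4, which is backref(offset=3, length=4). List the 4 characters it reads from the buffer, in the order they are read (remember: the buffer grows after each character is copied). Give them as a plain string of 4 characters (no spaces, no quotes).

Token 1: literal('V'). Output: "V"
Token 2: literal('N'). Output: "VN"
Token 3: literal('J'). Output: "VNJ"
Token 4: backref(off=3, len=4). Buffer before: "VNJ" (len 3)
  byte 1: read out[0]='V', append. Buffer now: "VNJV"
  byte 2: read out[1]='N', append. Buffer now: "VNJVN"
  byte 3: read out[2]='J', append. Buffer now: "VNJVNJ"
  byte 4: read out[3]='V', append. Buffer now: "VNJVNJV"

Answer: VNJV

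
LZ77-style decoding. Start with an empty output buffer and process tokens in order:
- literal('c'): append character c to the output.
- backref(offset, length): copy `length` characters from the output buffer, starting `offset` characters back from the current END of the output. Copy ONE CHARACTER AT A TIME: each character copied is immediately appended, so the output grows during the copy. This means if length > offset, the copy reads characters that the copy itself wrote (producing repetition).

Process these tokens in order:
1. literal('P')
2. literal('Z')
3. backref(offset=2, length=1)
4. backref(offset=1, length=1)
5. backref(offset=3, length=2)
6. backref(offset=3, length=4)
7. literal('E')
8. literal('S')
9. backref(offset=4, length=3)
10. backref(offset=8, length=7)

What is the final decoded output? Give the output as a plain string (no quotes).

Token 1: literal('P'). Output: "P"
Token 2: literal('Z'). Output: "PZ"
Token 3: backref(off=2, len=1). Copied 'P' from pos 0. Output: "PZP"
Token 4: backref(off=1, len=1). Copied 'P' from pos 2. Output: "PZPP"
Token 5: backref(off=3, len=2). Copied 'ZP' from pos 1. Output: "PZPPZP"
Token 6: backref(off=3, len=4) (overlapping!). Copied 'PZPP' from pos 3. Output: "PZPPZPPZPP"
Token 7: literal('E'). Output: "PZPPZPPZPPE"
Token 8: literal('S'). Output: "PZPPZPPZPPES"
Token 9: backref(off=4, len=3). Copied 'PPE' from pos 8. Output: "PZPPZPPZPPESPPE"
Token 10: backref(off=8, len=7). Copied 'ZPPESPP' from pos 7. Output: "PZPPZPPZPPESPPEZPPESPP"

Answer: PZPPZPPZPPESPPEZPPESPP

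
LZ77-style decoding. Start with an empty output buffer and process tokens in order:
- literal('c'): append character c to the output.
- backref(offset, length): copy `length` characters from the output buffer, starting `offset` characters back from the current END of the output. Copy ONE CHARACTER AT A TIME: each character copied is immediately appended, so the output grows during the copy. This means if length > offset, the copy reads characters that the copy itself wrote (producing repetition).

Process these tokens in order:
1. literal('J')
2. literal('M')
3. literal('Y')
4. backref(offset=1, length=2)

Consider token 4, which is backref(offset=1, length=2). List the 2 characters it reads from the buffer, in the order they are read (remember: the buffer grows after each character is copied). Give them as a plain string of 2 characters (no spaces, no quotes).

Answer: YY

Derivation:
Token 1: literal('J'). Output: "J"
Token 2: literal('M'). Output: "JM"
Token 3: literal('Y'). Output: "JMY"
Token 4: backref(off=1, len=2). Buffer before: "JMY" (len 3)
  byte 1: read out[2]='Y', append. Buffer now: "JMYY"
  byte 2: read out[3]='Y', append. Buffer now: "JMYYY"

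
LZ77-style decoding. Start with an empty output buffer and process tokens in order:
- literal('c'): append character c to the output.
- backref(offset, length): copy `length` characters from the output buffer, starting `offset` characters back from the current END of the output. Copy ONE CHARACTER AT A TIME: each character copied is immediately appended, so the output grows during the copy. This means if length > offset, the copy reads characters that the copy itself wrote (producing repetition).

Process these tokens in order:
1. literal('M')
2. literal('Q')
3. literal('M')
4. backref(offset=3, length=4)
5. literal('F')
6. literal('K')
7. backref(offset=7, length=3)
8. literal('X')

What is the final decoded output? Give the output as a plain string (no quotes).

Answer: MQMMQMMFKMMQX

Derivation:
Token 1: literal('M'). Output: "M"
Token 2: literal('Q'). Output: "MQ"
Token 3: literal('M'). Output: "MQM"
Token 4: backref(off=3, len=4) (overlapping!). Copied 'MQMM' from pos 0. Output: "MQMMQMM"
Token 5: literal('F'). Output: "MQMMQMMF"
Token 6: literal('K'). Output: "MQMMQMMFK"
Token 7: backref(off=7, len=3). Copied 'MMQ' from pos 2. Output: "MQMMQMMFKMMQ"
Token 8: literal('X'). Output: "MQMMQMMFKMMQX"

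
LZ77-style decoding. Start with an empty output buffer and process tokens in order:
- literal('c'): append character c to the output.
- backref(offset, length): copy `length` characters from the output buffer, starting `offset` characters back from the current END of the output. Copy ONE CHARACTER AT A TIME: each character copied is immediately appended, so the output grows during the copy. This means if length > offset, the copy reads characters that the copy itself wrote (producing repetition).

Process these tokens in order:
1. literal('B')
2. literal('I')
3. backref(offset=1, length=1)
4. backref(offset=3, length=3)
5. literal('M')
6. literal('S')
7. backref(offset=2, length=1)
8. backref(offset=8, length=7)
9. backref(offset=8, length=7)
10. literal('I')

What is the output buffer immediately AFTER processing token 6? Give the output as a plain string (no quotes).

Token 1: literal('B'). Output: "B"
Token 2: literal('I'). Output: "BI"
Token 3: backref(off=1, len=1). Copied 'I' from pos 1. Output: "BII"
Token 4: backref(off=3, len=3). Copied 'BII' from pos 0. Output: "BIIBII"
Token 5: literal('M'). Output: "BIIBIIM"
Token 6: literal('S'). Output: "BIIBIIMS"

Answer: BIIBIIMS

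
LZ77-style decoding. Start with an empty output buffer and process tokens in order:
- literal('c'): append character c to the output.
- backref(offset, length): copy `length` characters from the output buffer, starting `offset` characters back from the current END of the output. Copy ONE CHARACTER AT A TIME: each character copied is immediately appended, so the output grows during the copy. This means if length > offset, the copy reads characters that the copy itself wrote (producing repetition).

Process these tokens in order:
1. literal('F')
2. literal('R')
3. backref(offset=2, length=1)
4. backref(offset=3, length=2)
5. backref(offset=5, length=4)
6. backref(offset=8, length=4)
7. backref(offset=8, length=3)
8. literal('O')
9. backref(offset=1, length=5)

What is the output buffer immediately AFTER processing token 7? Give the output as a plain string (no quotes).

Token 1: literal('F'). Output: "F"
Token 2: literal('R'). Output: "FR"
Token 3: backref(off=2, len=1). Copied 'F' from pos 0. Output: "FRF"
Token 4: backref(off=3, len=2). Copied 'FR' from pos 0. Output: "FRFFR"
Token 5: backref(off=5, len=4). Copied 'FRFF' from pos 0. Output: "FRFFRFRFF"
Token 6: backref(off=8, len=4). Copied 'RFFR' from pos 1. Output: "FRFFRFRFFRFFR"
Token 7: backref(off=8, len=3). Copied 'FRF' from pos 5. Output: "FRFFRFRFFRFFRFRF"

Answer: FRFFRFRFFRFFRFRF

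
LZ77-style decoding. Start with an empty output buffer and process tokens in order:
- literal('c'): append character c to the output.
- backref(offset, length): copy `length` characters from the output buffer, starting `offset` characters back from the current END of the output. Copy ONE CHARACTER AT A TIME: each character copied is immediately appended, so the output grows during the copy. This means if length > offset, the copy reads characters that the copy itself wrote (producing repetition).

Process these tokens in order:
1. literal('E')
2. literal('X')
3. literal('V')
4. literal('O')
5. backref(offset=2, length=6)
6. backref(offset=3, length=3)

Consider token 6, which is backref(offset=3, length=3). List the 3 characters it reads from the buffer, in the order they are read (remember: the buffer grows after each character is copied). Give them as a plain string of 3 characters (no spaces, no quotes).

Token 1: literal('E'). Output: "E"
Token 2: literal('X'). Output: "EX"
Token 3: literal('V'). Output: "EXV"
Token 4: literal('O'). Output: "EXVO"
Token 5: backref(off=2, len=6) (overlapping!). Copied 'VOVOVO' from pos 2. Output: "EXVOVOVOVO"
Token 6: backref(off=3, len=3). Buffer before: "EXVOVOVOVO" (len 10)
  byte 1: read out[7]='O', append. Buffer now: "EXVOVOVOVOO"
  byte 2: read out[8]='V', append. Buffer now: "EXVOVOVOVOOV"
  byte 3: read out[9]='O', append. Buffer now: "EXVOVOVOVOOVO"

Answer: OVO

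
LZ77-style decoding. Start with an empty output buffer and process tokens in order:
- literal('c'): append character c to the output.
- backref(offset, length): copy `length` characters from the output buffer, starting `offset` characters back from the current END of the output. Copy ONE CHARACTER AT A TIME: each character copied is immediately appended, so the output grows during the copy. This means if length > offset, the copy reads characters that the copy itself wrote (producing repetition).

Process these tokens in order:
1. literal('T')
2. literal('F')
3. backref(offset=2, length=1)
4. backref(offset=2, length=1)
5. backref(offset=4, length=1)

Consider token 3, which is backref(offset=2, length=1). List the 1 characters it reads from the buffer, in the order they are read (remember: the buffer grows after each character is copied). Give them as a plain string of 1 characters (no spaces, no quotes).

Token 1: literal('T'). Output: "T"
Token 2: literal('F'). Output: "TF"
Token 3: backref(off=2, len=1). Buffer before: "TF" (len 2)
  byte 1: read out[0]='T', append. Buffer now: "TFT"

Answer: T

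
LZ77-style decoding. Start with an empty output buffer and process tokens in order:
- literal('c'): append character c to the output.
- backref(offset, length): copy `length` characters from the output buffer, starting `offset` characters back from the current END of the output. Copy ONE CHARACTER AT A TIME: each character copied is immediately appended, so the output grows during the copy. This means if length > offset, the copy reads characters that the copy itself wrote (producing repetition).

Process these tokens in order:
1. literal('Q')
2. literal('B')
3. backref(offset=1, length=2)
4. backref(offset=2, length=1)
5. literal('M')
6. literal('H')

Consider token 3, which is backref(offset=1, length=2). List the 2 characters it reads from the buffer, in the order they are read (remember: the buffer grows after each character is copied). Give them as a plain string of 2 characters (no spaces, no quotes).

Token 1: literal('Q'). Output: "Q"
Token 2: literal('B'). Output: "QB"
Token 3: backref(off=1, len=2). Buffer before: "QB" (len 2)
  byte 1: read out[1]='B', append. Buffer now: "QBB"
  byte 2: read out[2]='B', append. Buffer now: "QBBB"

Answer: BB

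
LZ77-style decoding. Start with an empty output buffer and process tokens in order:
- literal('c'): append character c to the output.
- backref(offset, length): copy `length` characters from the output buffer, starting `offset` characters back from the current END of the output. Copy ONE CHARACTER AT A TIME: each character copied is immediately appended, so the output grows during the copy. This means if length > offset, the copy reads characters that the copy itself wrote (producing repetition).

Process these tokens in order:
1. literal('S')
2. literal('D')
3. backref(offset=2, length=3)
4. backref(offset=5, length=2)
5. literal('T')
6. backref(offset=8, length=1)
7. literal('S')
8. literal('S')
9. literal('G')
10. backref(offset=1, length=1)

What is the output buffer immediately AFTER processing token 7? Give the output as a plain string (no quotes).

Token 1: literal('S'). Output: "S"
Token 2: literal('D'). Output: "SD"
Token 3: backref(off=2, len=3) (overlapping!). Copied 'SDS' from pos 0. Output: "SDSDS"
Token 4: backref(off=5, len=2). Copied 'SD' from pos 0. Output: "SDSDSSD"
Token 5: literal('T'). Output: "SDSDSSDT"
Token 6: backref(off=8, len=1). Copied 'S' from pos 0. Output: "SDSDSSDTS"
Token 7: literal('S'). Output: "SDSDSSDTSS"

Answer: SDSDSSDTSS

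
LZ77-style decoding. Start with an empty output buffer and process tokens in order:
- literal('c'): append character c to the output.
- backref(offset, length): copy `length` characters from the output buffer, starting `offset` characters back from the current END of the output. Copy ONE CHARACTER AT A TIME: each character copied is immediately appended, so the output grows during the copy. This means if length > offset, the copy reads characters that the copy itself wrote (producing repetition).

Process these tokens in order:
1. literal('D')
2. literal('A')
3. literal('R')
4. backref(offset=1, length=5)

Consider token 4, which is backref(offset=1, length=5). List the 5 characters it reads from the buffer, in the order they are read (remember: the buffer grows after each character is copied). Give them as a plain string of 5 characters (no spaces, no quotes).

Answer: RRRRR

Derivation:
Token 1: literal('D'). Output: "D"
Token 2: literal('A'). Output: "DA"
Token 3: literal('R'). Output: "DAR"
Token 4: backref(off=1, len=5). Buffer before: "DAR" (len 3)
  byte 1: read out[2]='R', append. Buffer now: "DARR"
  byte 2: read out[3]='R', append. Buffer now: "DARRR"
  byte 3: read out[4]='R', append. Buffer now: "DARRRR"
  byte 4: read out[5]='R', append. Buffer now: "DARRRRR"
  byte 5: read out[6]='R', append. Buffer now: "DARRRRRR"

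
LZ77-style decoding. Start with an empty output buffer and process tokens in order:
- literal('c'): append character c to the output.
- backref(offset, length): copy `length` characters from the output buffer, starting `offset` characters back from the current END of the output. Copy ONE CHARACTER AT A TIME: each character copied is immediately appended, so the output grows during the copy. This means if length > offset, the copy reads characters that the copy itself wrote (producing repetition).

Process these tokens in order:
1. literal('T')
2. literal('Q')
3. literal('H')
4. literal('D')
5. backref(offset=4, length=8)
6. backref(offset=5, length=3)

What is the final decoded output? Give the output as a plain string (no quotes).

Answer: TQHDTQHDTQHDDTQ

Derivation:
Token 1: literal('T'). Output: "T"
Token 2: literal('Q'). Output: "TQ"
Token 3: literal('H'). Output: "TQH"
Token 4: literal('D'). Output: "TQHD"
Token 5: backref(off=4, len=8) (overlapping!). Copied 'TQHDTQHD' from pos 0. Output: "TQHDTQHDTQHD"
Token 6: backref(off=5, len=3). Copied 'DTQ' from pos 7. Output: "TQHDTQHDTQHDDTQ"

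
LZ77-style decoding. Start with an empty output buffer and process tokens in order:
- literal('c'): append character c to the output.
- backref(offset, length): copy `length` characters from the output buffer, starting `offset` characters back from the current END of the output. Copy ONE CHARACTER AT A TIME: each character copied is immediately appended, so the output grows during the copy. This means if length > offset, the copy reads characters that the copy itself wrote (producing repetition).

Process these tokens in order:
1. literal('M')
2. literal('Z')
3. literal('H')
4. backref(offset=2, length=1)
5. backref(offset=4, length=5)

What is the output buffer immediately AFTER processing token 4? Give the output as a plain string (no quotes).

Token 1: literal('M'). Output: "M"
Token 2: literal('Z'). Output: "MZ"
Token 3: literal('H'). Output: "MZH"
Token 4: backref(off=2, len=1). Copied 'Z' from pos 1. Output: "MZHZ"

Answer: MZHZ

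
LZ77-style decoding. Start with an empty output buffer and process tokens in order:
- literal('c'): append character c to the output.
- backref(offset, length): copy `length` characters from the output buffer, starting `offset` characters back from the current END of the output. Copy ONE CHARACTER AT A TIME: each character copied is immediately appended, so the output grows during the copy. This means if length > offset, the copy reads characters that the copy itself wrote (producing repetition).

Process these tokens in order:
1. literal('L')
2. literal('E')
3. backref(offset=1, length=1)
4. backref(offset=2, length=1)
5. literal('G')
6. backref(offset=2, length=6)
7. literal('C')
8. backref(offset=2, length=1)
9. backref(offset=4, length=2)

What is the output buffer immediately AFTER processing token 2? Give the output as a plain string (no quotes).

Answer: LE

Derivation:
Token 1: literal('L'). Output: "L"
Token 2: literal('E'). Output: "LE"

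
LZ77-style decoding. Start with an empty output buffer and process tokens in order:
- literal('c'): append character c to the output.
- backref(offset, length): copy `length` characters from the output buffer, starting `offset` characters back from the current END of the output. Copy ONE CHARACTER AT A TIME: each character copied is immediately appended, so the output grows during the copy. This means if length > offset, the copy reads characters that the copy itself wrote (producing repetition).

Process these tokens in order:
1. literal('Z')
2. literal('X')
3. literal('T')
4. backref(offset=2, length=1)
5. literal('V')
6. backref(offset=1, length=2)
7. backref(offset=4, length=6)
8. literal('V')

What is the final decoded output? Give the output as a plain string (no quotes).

Answer: ZXTXVVVXVVVXVV

Derivation:
Token 1: literal('Z'). Output: "Z"
Token 2: literal('X'). Output: "ZX"
Token 3: literal('T'). Output: "ZXT"
Token 4: backref(off=2, len=1). Copied 'X' from pos 1. Output: "ZXTX"
Token 5: literal('V'). Output: "ZXTXV"
Token 6: backref(off=1, len=2) (overlapping!). Copied 'VV' from pos 4. Output: "ZXTXVVV"
Token 7: backref(off=4, len=6) (overlapping!). Copied 'XVVVXV' from pos 3. Output: "ZXTXVVVXVVVXV"
Token 8: literal('V'). Output: "ZXTXVVVXVVVXVV"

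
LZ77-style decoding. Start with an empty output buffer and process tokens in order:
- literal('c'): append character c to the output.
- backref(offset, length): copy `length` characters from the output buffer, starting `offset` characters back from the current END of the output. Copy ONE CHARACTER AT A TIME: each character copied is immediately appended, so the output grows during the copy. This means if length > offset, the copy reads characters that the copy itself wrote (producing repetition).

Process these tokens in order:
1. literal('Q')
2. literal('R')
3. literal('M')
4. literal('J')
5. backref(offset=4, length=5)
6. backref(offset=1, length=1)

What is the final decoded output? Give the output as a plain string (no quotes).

Answer: QRMJQRMJQQ

Derivation:
Token 1: literal('Q'). Output: "Q"
Token 2: literal('R'). Output: "QR"
Token 3: literal('M'). Output: "QRM"
Token 4: literal('J'). Output: "QRMJ"
Token 5: backref(off=4, len=5) (overlapping!). Copied 'QRMJQ' from pos 0. Output: "QRMJQRMJQ"
Token 6: backref(off=1, len=1). Copied 'Q' from pos 8. Output: "QRMJQRMJQQ"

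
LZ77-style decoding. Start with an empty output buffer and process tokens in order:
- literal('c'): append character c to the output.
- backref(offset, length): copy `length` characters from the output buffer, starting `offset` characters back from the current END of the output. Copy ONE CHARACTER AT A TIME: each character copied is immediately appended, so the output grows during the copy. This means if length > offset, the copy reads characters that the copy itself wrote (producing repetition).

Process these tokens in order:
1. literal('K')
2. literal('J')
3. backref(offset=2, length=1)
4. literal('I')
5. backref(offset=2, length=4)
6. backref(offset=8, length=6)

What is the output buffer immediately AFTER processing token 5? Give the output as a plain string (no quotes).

Token 1: literal('K'). Output: "K"
Token 2: literal('J'). Output: "KJ"
Token 3: backref(off=2, len=1). Copied 'K' from pos 0. Output: "KJK"
Token 4: literal('I'). Output: "KJKI"
Token 5: backref(off=2, len=4) (overlapping!). Copied 'KIKI' from pos 2. Output: "KJKIKIKI"

Answer: KJKIKIKI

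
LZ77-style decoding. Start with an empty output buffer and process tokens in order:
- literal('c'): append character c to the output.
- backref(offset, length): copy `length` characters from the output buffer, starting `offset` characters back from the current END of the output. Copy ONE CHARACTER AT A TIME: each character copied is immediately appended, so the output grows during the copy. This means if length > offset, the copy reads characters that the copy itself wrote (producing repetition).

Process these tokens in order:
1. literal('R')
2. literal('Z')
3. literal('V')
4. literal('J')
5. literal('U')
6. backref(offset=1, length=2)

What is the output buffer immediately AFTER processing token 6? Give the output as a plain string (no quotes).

Answer: RZVJUUU

Derivation:
Token 1: literal('R'). Output: "R"
Token 2: literal('Z'). Output: "RZ"
Token 3: literal('V'). Output: "RZV"
Token 4: literal('J'). Output: "RZVJ"
Token 5: literal('U'). Output: "RZVJU"
Token 6: backref(off=1, len=2) (overlapping!). Copied 'UU' from pos 4. Output: "RZVJUUU"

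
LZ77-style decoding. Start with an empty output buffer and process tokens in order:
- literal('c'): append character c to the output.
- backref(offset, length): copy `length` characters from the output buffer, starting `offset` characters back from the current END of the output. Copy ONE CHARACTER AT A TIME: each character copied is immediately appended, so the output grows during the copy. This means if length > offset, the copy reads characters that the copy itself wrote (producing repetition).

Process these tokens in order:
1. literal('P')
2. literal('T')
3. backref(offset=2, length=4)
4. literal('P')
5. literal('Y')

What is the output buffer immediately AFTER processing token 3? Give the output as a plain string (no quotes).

Answer: PTPTPT

Derivation:
Token 1: literal('P'). Output: "P"
Token 2: literal('T'). Output: "PT"
Token 3: backref(off=2, len=4) (overlapping!). Copied 'PTPT' from pos 0. Output: "PTPTPT"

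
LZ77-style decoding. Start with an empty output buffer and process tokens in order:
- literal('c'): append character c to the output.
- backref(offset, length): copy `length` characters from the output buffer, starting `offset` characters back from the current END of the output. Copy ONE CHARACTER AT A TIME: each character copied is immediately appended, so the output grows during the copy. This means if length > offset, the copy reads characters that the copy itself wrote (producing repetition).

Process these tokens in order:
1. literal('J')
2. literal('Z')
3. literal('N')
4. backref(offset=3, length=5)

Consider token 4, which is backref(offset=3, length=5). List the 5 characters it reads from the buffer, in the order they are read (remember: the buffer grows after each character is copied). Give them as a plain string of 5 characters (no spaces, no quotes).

Token 1: literal('J'). Output: "J"
Token 2: literal('Z'). Output: "JZ"
Token 3: literal('N'). Output: "JZN"
Token 4: backref(off=3, len=5). Buffer before: "JZN" (len 3)
  byte 1: read out[0]='J', append. Buffer now: "JZNJ"
  byte 2: read out[1]='Z', append. Buffer now: "JZNJZ"
  byte 3: read out[2]='N', append. Buffer now: "JZNJZN"
  byte 4: read out[3]='J', append. Buffer now: "JZNJZNJ"
  byte 5: read out[4]='Z', append. Buffer now: "JZNJZNJZ"

Answer: JZNJZ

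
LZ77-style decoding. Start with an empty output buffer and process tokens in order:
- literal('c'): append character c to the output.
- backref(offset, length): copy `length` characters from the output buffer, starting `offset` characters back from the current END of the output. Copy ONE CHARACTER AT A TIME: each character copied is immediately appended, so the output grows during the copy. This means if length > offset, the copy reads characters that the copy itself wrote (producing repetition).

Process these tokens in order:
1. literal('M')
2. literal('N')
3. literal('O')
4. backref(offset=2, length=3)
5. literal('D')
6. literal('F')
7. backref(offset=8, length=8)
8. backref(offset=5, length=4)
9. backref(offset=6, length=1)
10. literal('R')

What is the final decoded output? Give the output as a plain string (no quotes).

Token 1: literal('M'). Output: "M"
Token 2: literal('N'). Output: "MN"
Token 3: literal('O'). Output: "MNO"
Token 4: backref(off=2, len=3) (overlapping!). Copied 'NON' from pos 1. Output: "MNONON"
Token 5: literal('D'). Output: "MNONOND"
Token 6: literal('F'). Output: "MNONONDF"
Token 7: backref(off=8, len=8). Copied 'MNONONDF' from pos 0. Output: "MNONONDFMNONONDF"
Token 8: backref(off=5, len=4). Copied 'NOND' from pos 11. Output: "MNONONDFMNONONDFNOND"
Token 9: backref(off=6, len=1). Copied 'D' from pos 14. Output: "MNONONDFMNONONDFNONDD"
Token 10: literal('R'). Output: "MNONONDFMNONONDFNONDDR"

Answer: MNONONDFMNONONDFNONDDR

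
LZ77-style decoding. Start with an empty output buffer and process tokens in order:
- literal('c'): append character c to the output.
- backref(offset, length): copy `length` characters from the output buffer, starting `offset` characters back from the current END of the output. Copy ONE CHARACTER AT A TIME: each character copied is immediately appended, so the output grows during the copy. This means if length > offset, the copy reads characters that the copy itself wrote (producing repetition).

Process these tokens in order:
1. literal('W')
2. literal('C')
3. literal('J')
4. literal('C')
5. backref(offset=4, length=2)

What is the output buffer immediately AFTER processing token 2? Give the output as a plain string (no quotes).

Token 1: literal('W'). Output: "W"
Token 2: literal('C'). Output: "WC"

Answer: WC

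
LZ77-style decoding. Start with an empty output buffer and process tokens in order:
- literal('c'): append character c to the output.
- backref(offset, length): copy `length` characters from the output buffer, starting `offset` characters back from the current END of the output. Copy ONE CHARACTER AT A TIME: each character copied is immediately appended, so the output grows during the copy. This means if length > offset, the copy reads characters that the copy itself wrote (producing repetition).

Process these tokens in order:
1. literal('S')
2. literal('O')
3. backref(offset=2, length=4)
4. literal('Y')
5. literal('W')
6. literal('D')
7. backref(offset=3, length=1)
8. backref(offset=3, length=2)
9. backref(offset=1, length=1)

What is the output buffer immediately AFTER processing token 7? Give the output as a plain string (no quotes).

Token 1: literal('S'). Output: "S"
Token 2: literal('O'). Output: "SO"
Token 3: backref(off=2, len=4) (overlapping!). Copied 'SOSO' from pos 0. Output: "SOSOSO"
Token 4: literal('Y'). Output: "SOSOSOY"
Token 5: literal('W'). Output: "SOSOSOYW"
Token 6: literal('D'). Output: "SOSOSOYWD"
Token 7: backref(off=3, len=1). Copied 'Y' from pos 6. Output: "SOSOSOYWDY"

Answer: SOSOSOYWDY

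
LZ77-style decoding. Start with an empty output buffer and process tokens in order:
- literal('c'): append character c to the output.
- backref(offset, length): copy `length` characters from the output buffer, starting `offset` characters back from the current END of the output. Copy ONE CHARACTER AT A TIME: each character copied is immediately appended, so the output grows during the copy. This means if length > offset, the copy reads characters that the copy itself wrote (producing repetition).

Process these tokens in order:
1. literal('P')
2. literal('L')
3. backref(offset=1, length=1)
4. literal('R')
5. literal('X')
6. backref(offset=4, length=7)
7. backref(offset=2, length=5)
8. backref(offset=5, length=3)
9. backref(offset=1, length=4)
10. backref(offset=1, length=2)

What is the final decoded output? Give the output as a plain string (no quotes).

Token 1: literal('P'). Output: "P"
Token 2: literal('L'). Output: "PL"
Token 3: backref(off=1, len=1). Copied 'L' from pos 1. Output: "PLL"
Token 4: literal('R'). Output: "PLLR"
Token 5: literal('X'). Output: "PLLRX"
Token 6: backref(off=4, len=7) (overlapping!). Copied 'LLRXLLR' from pos 1. Output: "PLLRXLLRXLLR"
Token 7: backref(off=2, len=5) (overlapping!). Copied 'LRLRL' from pos 10. Output: "PLLRXLLRXLLRLRLRL"
Token 8: backref(off=5, len=3). Copied 'LRL' from pos 12. Output: "PLLRXLLRXLLRLRLRLLRL"
Token 9: backref(off=1, len=4) (overlapping!). Copied 'LLLL' from pos 19. Output: "PLLRXLLRXLLRLRLRLLRLLLLL"
Token 10: backref(off=1, len=2) (overlapping!). Copied 'LL' from pos 23. Output: "PLLRXLLRXLLRLRLRLLRLLLLLLL"

Answer: PLLRXLLRXLLRLRLRLLRLLLLLLL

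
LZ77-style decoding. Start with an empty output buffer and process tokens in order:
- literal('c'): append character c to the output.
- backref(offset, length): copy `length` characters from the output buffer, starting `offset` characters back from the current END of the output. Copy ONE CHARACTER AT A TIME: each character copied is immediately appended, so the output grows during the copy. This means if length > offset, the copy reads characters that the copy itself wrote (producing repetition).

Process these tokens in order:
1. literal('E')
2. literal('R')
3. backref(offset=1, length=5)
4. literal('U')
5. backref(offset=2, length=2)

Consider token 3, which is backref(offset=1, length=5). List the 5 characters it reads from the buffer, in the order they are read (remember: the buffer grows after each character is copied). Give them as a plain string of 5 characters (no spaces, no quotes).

Token 1: literal('E'). Output: "E"
Token 2: literal('R'). Output: "ER"
Token 3: backref(off=1, len=5). Buffer before: "ER" (len 2)
  byte 1: read out[1]='R', append. Buffer now: "ERR"
  byte 2: read out[2]='R', append. Buffer now: "ERRR"
  byte 3: read out[3]='R', append. Buffer now: "ERRRR"
  byte 4: read out[4]='R', append. Buffer now: "ERRRRR"
  byte 5: read out[5]='R', append. Buffer now: "ERRRRRR"

Answer: RRRRR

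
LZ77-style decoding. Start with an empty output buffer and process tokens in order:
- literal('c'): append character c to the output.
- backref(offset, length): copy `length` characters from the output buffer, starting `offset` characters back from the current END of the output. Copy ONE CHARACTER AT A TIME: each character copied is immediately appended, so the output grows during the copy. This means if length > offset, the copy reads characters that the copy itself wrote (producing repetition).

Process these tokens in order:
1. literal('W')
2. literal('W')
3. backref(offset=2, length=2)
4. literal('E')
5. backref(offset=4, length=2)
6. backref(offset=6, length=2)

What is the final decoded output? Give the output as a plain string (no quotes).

Token 1: literal('W'). Output: "W"
Token 2: literal('W'). Output: "WW"
Token 3: backref(off=2, len=2). Copied 'WW' from pos 0. Output: "WWWW"
Token 4: literal('E'). Output: "WWWWE"
Token 5: backref(off=4, len=2). Copied 'WW' from pos 1. Output: "WWWWEWW"
Token 6: backref(off=6, len=2). Copied 'WW' from pos 1. Output: "WWWWEWWWW"

Answer: WWWWEWWWW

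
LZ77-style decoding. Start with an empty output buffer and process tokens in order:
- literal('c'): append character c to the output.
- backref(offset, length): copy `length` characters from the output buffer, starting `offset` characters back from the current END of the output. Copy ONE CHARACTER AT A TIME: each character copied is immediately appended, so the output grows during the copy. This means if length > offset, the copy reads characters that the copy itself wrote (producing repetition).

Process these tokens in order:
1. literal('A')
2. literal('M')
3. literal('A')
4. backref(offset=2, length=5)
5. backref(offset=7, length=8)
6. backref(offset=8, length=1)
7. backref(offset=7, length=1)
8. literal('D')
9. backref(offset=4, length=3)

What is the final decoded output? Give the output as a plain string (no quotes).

Token 1: literal('A'). Output: "A"
Token 2: literal('M'). Output: "AM"
Token 3: literal('A'). Output: "AMA"
Token 4: backref(off=2, len=5) (overlapping!). Copied 'MAMAM' from pos 1. Output: "AMAMAMAM"
Token 5: backref(off=7, len=8) (overlapping!). Copied 'MAMAMAMM' from pos 1. Output: "AMAMAMAMMAMAMAMM"
Token 6: backref(off=8, len=1). Copied 'M' from pos 8. Output: "AMAMAMAMMAMAMAMMM"
Token 7: backref(off=7, len=1). Copied 'M' from pos 10. Output: "AMAMAMAMMAMAMAMMMM"
Token 8: literal('D'). Output: "AMAMAMAMMAMAMAMMMMD"
Token 9: backref(off=4, len=3). Copied 'MMM' from pos 15. Output: "AMAMAMAMMAMAMAMMMMDMMM"

Answer: AMAMAMAMMAMAMAMMMMDMMM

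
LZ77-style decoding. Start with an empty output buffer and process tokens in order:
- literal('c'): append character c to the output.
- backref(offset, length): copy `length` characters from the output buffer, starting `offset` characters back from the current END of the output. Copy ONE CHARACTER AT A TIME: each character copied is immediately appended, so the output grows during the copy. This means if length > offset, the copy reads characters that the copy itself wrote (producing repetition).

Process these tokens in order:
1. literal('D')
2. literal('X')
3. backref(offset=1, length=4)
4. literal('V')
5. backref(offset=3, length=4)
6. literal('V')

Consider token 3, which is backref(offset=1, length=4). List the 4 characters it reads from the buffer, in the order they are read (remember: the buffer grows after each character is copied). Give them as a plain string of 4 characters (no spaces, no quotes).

Answer: XXXX

Derivation:
Token 1: literal('D'). Output: "D"
Token 2: literal('X'). Output: "DX"
Token 3: backref(off=1, len=4). Buffer before: "DX" (len 2)
  byte 1: read out[1]='X', append. Buffer now: "DXX"
  byte 2: read out[2]='X', append. Buffer now: "DXXX"
  byte 3: read out[3]='X', append. Buffer now: "DXXXX"
  byte 4: read out[4]='X', append. Buffer now: "DXXXXX"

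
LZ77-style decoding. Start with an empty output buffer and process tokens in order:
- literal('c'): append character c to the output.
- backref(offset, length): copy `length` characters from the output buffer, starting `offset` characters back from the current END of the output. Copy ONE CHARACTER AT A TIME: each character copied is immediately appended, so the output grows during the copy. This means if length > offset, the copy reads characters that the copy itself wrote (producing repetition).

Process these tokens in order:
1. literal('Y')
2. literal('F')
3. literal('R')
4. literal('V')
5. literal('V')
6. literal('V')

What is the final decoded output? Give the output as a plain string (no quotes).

Answer: YFRVVV

Derivation:
Token 1: literal('Y'). Output: "Y"
Token 2: literal('F'). Output: "YF"
Token 3: literal('R'). Output: "YFR"
Token 4: literal('V'). Output: "YFRV"
Token 5: literal('V'). Output: "YFRVV"
Token 6: literal('V'). Output: "YFRVVV"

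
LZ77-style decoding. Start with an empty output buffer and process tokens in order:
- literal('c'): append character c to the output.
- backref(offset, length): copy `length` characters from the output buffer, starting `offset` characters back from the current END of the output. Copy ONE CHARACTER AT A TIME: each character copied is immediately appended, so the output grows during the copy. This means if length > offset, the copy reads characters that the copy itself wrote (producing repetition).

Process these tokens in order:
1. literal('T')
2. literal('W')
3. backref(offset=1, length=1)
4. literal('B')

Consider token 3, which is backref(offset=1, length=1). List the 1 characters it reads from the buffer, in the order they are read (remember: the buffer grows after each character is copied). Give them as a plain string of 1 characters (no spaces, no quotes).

Token 1: literal('T'). Output: "T"
Token 2: literal('W'). Output: "TW"
Token 3: backref(off=1, len=1). Buffer before: "TW" (len 2)
  byte 1: read out[1]='W', append. Buffer now: "TWW"

Answer: W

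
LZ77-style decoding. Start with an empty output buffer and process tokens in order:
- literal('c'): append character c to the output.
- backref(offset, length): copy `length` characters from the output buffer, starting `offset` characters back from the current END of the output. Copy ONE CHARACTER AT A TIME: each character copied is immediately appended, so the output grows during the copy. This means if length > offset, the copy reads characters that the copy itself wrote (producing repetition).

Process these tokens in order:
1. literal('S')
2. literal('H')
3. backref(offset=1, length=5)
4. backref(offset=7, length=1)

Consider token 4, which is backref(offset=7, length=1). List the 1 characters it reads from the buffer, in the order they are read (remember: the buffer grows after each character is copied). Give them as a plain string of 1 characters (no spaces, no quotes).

Token 1: literal('S'). Output: "S"
Token 2: literal('H'). Output: "SH"
Token 3: backref(off=1, len=5) (overlapping!). Copied 'HHHHH' from pos 1. Output: "SHHHHHH"
Token 4: backref(off=7, len=1). Buffer before: "SHHHHHH" (len 7)
  byte 1: read out[0]='S', append. Buffer now: "SHHHHHHS"

Answer: S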